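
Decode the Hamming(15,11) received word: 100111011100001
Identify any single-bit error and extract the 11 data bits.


Syndrome = 2: error at position 2

Data: 01101100001 (corrected bit 2)


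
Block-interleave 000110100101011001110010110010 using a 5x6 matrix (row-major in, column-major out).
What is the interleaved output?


Matrix:
  000110
  100101
  011001
  110010
  110010
Read columns: 010110011100100110001001101100

010110011100100110001001101100


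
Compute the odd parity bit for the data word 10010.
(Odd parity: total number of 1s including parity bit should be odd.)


Number of 1s in data: 2
Parity bit: 1

1


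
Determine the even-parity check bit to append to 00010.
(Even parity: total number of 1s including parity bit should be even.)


Number of 1s in data: 1
Parity bit: 1

1


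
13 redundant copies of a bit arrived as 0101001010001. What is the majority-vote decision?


Ones: 5 out of 13
Threshold: 7

0 (5/13 voted 1)


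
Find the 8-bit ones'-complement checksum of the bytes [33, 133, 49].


Sum = 215 mod 256 = 215
Complement = 40

40


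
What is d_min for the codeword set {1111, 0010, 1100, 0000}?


Comparing all pairs, minimum distance: 1
Can detect 0 errors, correct 0 errors

1


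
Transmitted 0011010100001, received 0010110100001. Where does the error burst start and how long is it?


XOR: 0001100000000

Burst at position 3, length 2


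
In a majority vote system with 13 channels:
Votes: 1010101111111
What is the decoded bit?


Ones: 10 out of 13
Threshold: 7

1 (10/13 voted 1)


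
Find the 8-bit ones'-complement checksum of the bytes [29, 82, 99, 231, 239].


Sum = 680 mod 256 = 168
Complement = 87

87


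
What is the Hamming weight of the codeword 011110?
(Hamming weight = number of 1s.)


Counting 1s in 011110

4


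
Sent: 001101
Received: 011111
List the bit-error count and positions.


XOR: 010010

2 error(s) at position(s): 1, 4


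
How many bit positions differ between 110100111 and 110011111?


XOR: 000111000
Count of 1s: 3

3


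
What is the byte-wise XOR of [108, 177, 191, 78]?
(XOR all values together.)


XOR chain: 108 ^ 177 ^ 191 ^ 78 = 44

44


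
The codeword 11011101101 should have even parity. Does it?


Number of 1s: 8

Yes, parity is correct (8 ones)


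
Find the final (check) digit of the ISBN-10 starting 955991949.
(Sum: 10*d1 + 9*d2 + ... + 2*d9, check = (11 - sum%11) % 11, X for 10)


Weighted sum: 363
363 mod 11 = 0

Check digit: 0


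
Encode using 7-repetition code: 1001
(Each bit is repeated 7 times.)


Each bit -> 7 copies

1111111000000000000001111111


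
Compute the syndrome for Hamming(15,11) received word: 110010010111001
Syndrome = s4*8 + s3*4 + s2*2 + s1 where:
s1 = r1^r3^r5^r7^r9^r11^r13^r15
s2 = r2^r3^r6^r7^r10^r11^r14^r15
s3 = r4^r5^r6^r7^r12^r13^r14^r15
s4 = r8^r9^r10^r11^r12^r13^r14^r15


s1=0, s2=0, s3=1, s4=1

Syndrome = 12 (error at position 12)


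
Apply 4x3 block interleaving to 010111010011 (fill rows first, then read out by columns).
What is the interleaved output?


Matrix:
  010
  111
  010
  011
Read columns: 010011110101

010011110101


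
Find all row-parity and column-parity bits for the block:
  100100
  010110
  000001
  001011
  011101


Row parities: 01110
Column parities: 100101

Row P: 01110, Col P: 100101, Corner: 1


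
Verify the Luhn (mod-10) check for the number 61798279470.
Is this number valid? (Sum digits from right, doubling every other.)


Luhn sum = 61
61 mod 10 = 1

Invalid (Luhn sum mod 10 = 1)


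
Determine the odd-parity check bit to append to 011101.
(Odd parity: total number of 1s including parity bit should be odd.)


Number of 1s in data: 4
Parity bit: 1

1


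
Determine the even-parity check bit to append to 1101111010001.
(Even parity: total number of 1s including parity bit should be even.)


Number of 1s in data: 8
Parity bit: 0

0


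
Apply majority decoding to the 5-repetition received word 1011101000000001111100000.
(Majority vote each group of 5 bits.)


Groups: 10111, 01000, 00000, 11111, 00000
Majority votes: 10010

10010


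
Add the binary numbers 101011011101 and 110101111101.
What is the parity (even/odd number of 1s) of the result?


101011011101 = 2781
110101111101 = 3453
Sum = 6234 = 1100001011010
1s count = 6

even parity (6 ones in 1100001011010)


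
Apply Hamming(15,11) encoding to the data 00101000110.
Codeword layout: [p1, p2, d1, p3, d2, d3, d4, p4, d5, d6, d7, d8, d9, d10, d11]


Parity bits: p1=0, p2=0, p3=1, p4=1

000101011000110


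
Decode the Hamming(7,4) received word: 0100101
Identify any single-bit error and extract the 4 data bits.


Syndrome = 0: no error detected

Data: 0101 (no errors)


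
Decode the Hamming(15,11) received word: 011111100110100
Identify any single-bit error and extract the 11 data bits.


Syndrome = 13: error at position 13

Data: 11110110000 (corrected bit 13)


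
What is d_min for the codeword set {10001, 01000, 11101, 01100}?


Comparing all pairs, minimum distance: 1
Can detect 0 errors, correct 0 errors

1


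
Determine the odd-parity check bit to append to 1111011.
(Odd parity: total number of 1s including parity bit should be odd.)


Number of 1s in data: 6
Parity bit: 1

1


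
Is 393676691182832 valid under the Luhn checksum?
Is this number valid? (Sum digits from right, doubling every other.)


Luhn sum = 74
74 mod 10 = 4

Invalid (Luhn sum mod 10 = 4)


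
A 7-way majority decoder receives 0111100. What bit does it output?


Ones: 4 out of 7
Threshold: 4

1 (4/7 voted 1)


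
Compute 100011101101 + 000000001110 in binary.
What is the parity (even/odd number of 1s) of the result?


100011101101 = 2285
000000001110 = 14
Sum = 2299 = 100011111011
1s count = 8

even parity (8 ones in 100011111011)


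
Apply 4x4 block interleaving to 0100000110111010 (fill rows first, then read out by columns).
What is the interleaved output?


Matrix:
  0100
  0001
  1011
  1010
Read columns: 0011100000110110

0011100000110110


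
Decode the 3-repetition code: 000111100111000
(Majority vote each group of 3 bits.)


Groups: 000, 111, 100, 111, 000
Majority votes: 01010

01010


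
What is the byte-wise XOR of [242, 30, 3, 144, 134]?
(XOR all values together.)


XOR chain: 242 ^ 30 ^ 3 ^ 144 ^ 134 = 249

249


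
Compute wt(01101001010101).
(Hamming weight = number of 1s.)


Counting 1s in 01101001010101

7


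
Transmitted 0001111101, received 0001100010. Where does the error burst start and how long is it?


XOR: 0000011111

Burst at position 5, length 5


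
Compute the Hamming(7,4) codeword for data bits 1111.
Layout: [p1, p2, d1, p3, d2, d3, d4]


Parity bits: p1=1, p2=1, p3=1

1111111


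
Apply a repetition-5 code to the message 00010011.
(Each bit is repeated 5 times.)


Each bit -> 5 copies

0000000000000001111100000000001111111111


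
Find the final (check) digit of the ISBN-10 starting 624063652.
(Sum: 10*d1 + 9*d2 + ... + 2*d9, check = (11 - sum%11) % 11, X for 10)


Weighted sum: 204
204 mod 11 = 6

Check digit: 5


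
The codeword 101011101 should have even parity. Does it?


Number of 1s: 6

Yes, parity is correct (6 ones)


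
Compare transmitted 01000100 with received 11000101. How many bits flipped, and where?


XOR: 10000001

2 error(s) at position(s): 0, 7


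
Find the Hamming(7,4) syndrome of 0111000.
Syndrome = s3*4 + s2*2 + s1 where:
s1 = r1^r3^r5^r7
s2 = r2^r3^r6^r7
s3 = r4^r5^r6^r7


s1=1, s2=0, s3=1

Syndrome = 5 (error at position 5)


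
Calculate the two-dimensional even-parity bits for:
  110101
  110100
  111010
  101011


Row parities: 0100
Column parities: 010000

Row P: 0100, Col P: 010000, Corner: 1


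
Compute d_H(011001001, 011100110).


XOR: 000101111
Count of 1s: 5

5


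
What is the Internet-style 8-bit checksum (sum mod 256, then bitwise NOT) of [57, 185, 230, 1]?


Sum = 473 mod 256 = 217
Complement = 38

38


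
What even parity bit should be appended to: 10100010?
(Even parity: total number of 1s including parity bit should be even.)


Number of 1s in data: 3
Parity bit: 1

1


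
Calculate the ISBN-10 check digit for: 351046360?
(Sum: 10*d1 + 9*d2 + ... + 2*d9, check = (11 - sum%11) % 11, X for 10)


Weighted sum: 167
167 mod 11 = 2

Check digit: 9


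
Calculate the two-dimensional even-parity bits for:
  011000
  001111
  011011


Row parities: 000
Column parities: 001100

Row P: 000, Col P: 001100, Corner: 0


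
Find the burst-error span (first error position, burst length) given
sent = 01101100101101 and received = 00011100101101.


XOR: 01110000000000

Burst at position 1, length 3


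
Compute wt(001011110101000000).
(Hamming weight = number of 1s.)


Counting 1s in 001011110101000000

7


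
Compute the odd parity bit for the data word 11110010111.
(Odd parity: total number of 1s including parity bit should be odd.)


Number of 1s in data: 8
Parity bit: 1

1


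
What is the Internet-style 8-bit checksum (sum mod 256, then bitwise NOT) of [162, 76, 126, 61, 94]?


Sum = 519 mod 256 = 7
Complement = 248

248


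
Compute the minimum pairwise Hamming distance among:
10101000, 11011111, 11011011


Comparing all pairs, minimum distance: 1
Can detect 0 errors, correct 0 errors

1


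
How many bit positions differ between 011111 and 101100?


XOR: 110011
Count of 1s: 4

4


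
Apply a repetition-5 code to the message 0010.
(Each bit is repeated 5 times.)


Each bit -> 5 copies

00000000001111100000


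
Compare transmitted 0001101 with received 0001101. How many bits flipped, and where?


XOR: 0000000

0 errors (received matches sent)


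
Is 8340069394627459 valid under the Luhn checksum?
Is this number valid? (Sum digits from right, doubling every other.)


Luhn sum = 73
73 mod 10 = 3

Invalid (Luhn sum mod 10 = 3)


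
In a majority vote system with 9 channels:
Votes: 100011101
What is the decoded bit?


Ones: 5 out of 9
Threshold: 5

1 (5/9 voted 1)


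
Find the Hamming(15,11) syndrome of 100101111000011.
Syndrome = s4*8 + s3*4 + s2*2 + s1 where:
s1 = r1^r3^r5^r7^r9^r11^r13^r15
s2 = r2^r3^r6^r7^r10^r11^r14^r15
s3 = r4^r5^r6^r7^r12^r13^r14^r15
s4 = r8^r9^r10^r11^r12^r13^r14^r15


s1=0, s2=0, s3=1, s4=0

Syndrome = 4 (error at position 4)


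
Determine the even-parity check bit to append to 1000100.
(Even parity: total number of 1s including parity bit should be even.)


Number of 1s in data: 2
Parity bit: 0

0


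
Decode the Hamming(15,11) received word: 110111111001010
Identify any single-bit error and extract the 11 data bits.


Syndrome = 0: no error detected

Data: 01111001010 (no errors)


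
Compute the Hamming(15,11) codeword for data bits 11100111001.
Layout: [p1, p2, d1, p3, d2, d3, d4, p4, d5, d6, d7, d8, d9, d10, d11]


Parity bits: p1=0, p2=1, p3=0, p4=0

011011000111001


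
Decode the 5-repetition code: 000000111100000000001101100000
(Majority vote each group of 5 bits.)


Groups: 00000, 01111, 00000, 00000, 11011, 00000
Majority votes: 010010

010010


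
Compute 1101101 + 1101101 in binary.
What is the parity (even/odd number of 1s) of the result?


1101101 = 109
1101101 = 109
Sum = 218 = 11011010
1s count = 5

odd parity (5 ones in 11011010)


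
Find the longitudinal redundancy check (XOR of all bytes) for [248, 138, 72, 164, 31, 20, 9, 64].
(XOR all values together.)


XOR chain: 248 ^ 138 ^ 72 ^ 164 ^ 31 ^ 20 ^ 9 ^ 64 = 220

220


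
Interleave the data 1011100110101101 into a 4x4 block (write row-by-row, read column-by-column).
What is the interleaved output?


Matrix:
  1011
  1001
  1010
  1101
Read columns: 1111000110101101

1111000110101101


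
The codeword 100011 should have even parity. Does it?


Number of 1s: 3

No, parity error (3 ones)


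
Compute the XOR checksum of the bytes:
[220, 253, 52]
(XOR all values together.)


XOR chain: 220 ^ 253 ^ 52 = 21

21


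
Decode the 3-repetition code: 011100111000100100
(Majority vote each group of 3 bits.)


Groups: 011, 100, 111, 000, 100, 100
Majority votes: 101000

101000


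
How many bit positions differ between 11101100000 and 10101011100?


XOR: 01000111100
Count of 1s: 5

5


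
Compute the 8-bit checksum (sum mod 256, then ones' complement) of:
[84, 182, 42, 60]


Sum = 368 mod 256 = 112
Complement = 143

143


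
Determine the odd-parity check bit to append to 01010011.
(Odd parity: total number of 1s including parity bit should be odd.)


Number of 1s in data: 4
Parity bit: 1

1


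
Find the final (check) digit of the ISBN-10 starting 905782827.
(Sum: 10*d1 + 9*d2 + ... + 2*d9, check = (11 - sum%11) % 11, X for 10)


Weighted sum: 289
289 mod 11 = 3

Check digit: 8


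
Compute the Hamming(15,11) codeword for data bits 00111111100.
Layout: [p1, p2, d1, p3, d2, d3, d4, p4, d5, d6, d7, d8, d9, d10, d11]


Parity bits: p1=0, p2=0, p3=0, p4=1

000001111111100


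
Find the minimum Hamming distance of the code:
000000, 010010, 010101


Comparing all pairs, minimum distance: 2
Can detect 1 errors, correct 0 errors

2


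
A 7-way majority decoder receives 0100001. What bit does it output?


Ones: 2 out of 7
Threshold: 4

0 (2/7 voted 1)


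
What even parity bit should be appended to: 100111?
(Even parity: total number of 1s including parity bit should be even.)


Number of 1s in data: 4
Parity bit: 0

0


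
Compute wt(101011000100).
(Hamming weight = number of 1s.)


Counting 1s in 101011000100

5


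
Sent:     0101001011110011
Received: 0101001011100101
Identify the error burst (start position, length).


XOR: 0000000000010110

Burst at position 11, length 4


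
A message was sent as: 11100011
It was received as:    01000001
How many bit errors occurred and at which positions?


XOR: 10100010

3 error(s) at position(s): 0, 2, 6


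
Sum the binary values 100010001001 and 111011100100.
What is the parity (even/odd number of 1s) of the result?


100010001001 = 2185
111011100100 = 3812
Sum = 5997 = 1011101101101
1s count = 9

odd parity (9 ones in 1011101101101)


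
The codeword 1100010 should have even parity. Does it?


Number of 1s: 3

No, parity error (3 ones)


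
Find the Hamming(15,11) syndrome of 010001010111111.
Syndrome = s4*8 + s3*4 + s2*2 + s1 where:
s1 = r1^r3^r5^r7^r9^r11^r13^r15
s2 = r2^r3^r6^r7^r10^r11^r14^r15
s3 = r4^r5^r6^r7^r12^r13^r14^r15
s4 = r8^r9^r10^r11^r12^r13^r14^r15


s1=1, s2=0, s3=1, s4=1

Syndrome = 13 (error at position 13)


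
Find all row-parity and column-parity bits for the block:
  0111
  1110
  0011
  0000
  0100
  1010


Row parities: 110010
Column parities: 0100

Row P: 110010, Col P: 0100, Corner: 1


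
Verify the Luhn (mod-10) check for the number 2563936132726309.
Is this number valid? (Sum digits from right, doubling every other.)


Luhn sum = 61
61 mod 10 = 1

Invalid (Luhn sum mod 10 = 1)


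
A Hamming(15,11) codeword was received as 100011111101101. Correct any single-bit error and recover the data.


Syndrome = 0: no error detected

Data: 01111101101 (no errors)


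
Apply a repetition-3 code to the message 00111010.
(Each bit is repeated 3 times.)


Each bit -> 3 copies

000000111111111000111000


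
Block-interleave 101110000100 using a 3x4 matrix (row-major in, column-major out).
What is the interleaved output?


Matrix:
  1011
  1000
  0100
Read columns: 110001100100

110001100100


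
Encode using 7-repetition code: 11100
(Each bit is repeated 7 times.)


Each bit -> 7 copies

11111111111111111111100000000000000


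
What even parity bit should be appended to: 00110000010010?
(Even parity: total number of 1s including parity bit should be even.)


Number of 1s in data: 4
Parity bit: 0

0


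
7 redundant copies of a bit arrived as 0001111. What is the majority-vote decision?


Ones: 4 out of 7
Threshold: 4

1 (4/7 voted 1)


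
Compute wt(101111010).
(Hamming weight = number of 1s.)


Counting 1s in 101111010

6


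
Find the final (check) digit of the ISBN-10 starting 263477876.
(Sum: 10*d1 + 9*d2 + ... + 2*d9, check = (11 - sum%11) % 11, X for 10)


Weighted sum: 268
268 mod 11 = 4

Check digit: 7


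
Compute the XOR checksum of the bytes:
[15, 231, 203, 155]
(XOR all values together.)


XOR chain: 15 ^ 231 ^ 203 ^ 155 = 184

184


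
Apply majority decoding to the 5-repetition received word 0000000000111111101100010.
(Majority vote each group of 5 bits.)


Groups: 00000, 00000, 11111, 11011, 00010
Majority votes: 00110

00110


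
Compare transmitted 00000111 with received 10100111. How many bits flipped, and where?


XOR: 10100000

2 error(s) at position(s): 0, 2


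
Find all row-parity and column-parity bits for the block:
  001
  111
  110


Row parities: 110
Column parities: 000

Row P: 110, Col P: 000, Corner: 0


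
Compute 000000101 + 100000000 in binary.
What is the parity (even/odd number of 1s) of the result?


000000101 = 5
100000000 = 256
Sum = 261 = 100000101
1s count = 3

odd parity (3 ones in 100000101)


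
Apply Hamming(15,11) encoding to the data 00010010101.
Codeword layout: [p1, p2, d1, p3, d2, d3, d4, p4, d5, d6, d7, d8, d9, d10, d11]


Parity bits: p1=0, p2=1, p3=1, p4=1

010100110010101


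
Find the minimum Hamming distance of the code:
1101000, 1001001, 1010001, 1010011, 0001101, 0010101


Comparing all pairs, minimum distance: 1
Can detect 0 errors, correct 0 errors

1


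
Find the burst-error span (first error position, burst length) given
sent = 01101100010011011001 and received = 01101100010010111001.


XOR: 00000000000001100000

Burst at position 13, length 2


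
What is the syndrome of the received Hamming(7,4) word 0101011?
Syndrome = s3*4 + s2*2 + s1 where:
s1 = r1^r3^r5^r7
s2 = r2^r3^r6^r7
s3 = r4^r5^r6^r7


s1=1, s2=1, s3=1

Syndrome = 7 (error at position 7)


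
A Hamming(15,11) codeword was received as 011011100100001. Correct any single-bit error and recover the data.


Syndrome = 0: no error detected

Data: 11110100001 (no errors)


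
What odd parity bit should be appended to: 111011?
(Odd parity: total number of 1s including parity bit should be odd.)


Number of 1s in data: 5
Parity bit: 0

0


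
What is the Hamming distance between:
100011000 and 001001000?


XOR: 101010000
Count of 1s: 3

3


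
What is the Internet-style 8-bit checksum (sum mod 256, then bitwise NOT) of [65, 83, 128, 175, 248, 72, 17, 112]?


Sum = 900 mod 256 = 132
Complement = 123

123


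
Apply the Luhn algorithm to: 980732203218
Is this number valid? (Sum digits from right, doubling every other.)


Luhn sum = 54
54 mod 10 = 4

Invalid (Luhn sum mod 10 = 4)


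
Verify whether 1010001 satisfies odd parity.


Number of 1s: 3

Yes, parity is correct (3 ones)


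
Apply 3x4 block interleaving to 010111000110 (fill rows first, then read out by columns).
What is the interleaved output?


Matrix:
  0101
  1100
  0110
Read columns: 010111001100

010111001100


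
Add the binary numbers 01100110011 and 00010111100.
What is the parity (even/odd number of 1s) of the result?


01100110011 = 819
00010111100 = 188
Sum = 1007 = 1111101111
1s count = 9

odd parity (9 ones in 1111101111)


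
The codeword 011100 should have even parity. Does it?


Number of 1s: 3

No, parity error (3 ones)


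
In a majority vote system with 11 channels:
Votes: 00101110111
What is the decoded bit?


Ones: 7 out of 11
Threshold: 6

1 (7/11 voted 1)


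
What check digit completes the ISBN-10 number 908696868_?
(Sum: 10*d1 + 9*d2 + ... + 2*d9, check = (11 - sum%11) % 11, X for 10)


Weighted sum: 346
346 mod 11 = 5

Check digit: 6


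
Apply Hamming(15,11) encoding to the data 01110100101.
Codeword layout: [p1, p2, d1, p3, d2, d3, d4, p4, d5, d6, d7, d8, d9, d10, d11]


Parity bits: p1=0, p2=0, p3=1, p4=1

000111110100101


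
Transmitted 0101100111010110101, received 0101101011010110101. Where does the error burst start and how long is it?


XOR: 0000001100000000000

Burst at position 6, length 2


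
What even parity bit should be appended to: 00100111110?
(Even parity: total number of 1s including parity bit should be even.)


Number of 1s in data: 6
Parity bit: 0

0


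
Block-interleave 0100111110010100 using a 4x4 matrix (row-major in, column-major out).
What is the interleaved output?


Matrix:
  0100
  1111
  1001
  0100
Read columns: 0110110101000110

0110110101000110


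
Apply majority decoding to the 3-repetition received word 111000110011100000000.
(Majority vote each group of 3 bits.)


Groups: 111, 000, 110, 011, 100, 000, 000
Majority votes: 1011000

1011000


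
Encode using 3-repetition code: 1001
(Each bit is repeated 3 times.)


Each bit -> 3 copies

111000000111


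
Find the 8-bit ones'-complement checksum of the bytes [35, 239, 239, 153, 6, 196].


Sum = 868 mod 256 = 100
Complement = 155

155


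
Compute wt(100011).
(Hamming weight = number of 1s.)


Counting 1s in 100011

3


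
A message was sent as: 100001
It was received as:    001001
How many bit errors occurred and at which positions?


XOR: 101000

2 error(s) at position(s): 0, 2


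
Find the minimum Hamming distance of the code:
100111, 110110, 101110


Comparing all pairs, minimum distance: 2
Can detect 1 errors, correct 0 errors

2


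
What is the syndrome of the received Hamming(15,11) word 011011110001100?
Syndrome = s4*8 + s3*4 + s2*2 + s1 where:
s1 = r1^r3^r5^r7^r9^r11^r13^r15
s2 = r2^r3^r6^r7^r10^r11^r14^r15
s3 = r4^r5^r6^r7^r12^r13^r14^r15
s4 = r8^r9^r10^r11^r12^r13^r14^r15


s1=0, s2=0, s3=1, s4=1

Syndrome = 12 (error at position 12)


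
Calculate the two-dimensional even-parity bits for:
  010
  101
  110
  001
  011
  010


Row parities: 100101
Column parities: 001

Row P: 100101, Col P: 001, Corner: 1


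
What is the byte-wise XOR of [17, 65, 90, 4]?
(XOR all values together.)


XOR chain: 17 ^ 65 ^ 90 ^ 4 = 14

14


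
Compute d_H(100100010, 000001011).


XOR: 100101001
Count of 1s: 4

4


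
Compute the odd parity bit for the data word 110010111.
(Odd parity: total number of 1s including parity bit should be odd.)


Number of 1s in data: 6
Parity bit: 1

1


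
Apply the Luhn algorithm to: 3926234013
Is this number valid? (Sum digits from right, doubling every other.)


Luhn sum = 45
45 mod 10 = 5

Invalid (Luhn sum mod 10 = 5)


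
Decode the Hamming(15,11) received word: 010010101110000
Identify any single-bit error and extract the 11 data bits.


Syndrome = 8: error at position 8

Data: 01011110000 (corrected bit 8)


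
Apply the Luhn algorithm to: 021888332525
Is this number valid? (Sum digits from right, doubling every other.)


Luhn sum = 54
54 mod 10 = 4

Invalid (Luhn sum mod 10 = 4)


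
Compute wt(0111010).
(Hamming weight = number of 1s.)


Counting 1s in 0111010

4


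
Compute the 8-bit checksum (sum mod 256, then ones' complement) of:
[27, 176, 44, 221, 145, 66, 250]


Sum = 929 mod 256 = 161
Complement = 94

94


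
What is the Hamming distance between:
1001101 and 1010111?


XOR: 0011010
Count of 1s: 3

3


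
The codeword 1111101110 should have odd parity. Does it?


Number of 1s: 8

No, parity error (8 ones)


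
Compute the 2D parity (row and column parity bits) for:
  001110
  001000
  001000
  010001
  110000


Row parities: 11100
Column parities: 101111

Row P: 11100, Col P: 101111, Corner: 1


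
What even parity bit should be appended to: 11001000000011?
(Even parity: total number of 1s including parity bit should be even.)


Number of 1s in data: 5
Parity bit: 1

1


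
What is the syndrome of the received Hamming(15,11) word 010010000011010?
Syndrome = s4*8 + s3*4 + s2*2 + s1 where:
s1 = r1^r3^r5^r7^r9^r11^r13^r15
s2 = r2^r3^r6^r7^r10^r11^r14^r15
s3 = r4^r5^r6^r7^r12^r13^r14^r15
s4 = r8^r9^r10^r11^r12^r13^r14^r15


s1=0, s2=1, s3=1, s4=1

Syndrome = 14 (error at position 14)


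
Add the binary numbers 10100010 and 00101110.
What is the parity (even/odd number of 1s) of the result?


10100010 = 162
00101110 = 46
Sum = 208 = 11010000
1s count = 3

odd parity (3 ones in 11010000)


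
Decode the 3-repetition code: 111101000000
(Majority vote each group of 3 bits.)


Groups: 111, 101, 000, 000
Majority votes: 1100

1100


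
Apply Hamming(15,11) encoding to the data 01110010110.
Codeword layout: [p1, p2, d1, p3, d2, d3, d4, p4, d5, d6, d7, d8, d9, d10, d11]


Parity bits: p1=0, p2=0, p3=1, p4=1

000111110010110


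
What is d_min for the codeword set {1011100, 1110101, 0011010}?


Comparing all pairs, minimum distance: 3
Can detect 2 errors, correct 1 errors

3


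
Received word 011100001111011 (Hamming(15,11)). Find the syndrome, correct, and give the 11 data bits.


Syndrome = 0: no error detected

Data: 10001111011 (no errors)


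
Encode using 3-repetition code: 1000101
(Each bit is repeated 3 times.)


Each bit -> 3 copies

111000000000111000111


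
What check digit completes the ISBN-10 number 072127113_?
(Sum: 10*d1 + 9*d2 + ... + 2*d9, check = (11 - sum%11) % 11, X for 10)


Weighted sum: 146
146 mod 11 = 3

Check digit: 8


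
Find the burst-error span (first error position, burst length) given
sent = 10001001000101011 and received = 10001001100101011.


XOR: 00000000100000000

Burst at position 8, length 1


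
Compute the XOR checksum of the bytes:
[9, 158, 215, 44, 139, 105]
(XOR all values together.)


XOR chain: 9 ^ 158 ^ 215 ^ 44 ^ 139 ^ 105 = 142

142


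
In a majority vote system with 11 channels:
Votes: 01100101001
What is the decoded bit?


Ones: 5 out of 11
Threshold: 6

0 (5/11 voted 1)


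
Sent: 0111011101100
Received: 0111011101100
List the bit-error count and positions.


XOR: 0000000000000

0 errors (received matches sent)


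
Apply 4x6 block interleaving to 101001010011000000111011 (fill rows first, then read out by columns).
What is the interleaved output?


Matrix:
  101001
  010011
  000000
  111011
Read columns: 100101011001000001011101

100101011001000001011101


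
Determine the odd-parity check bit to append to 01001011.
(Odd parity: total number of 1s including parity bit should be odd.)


Number of 1s in data: 4
Parity bit: 1

1


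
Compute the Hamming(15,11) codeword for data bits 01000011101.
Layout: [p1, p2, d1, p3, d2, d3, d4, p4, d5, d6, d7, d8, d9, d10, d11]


Parity bits: p1=0, p2=0, p3=0, p4=0

000010000011101


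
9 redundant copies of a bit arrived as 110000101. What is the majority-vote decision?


Ones: 4 out of 9
Threshold: 5

0 (4/9 voted 1)


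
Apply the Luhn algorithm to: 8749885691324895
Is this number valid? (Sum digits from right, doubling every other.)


Luhn sum = 101
101 mod 10 = 1

Invalid (Luhn sum mod 10 = 1)


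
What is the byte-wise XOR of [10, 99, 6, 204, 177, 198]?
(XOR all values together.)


XOR chain: 10 ^ 99 ^ 6 ^ 204 ^ 177 ^ 198 = 212

212


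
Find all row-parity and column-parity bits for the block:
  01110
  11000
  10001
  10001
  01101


Row parities: 10001
Column parities: 11011

Row P: 10001, Col P: 11011, Corner: 0


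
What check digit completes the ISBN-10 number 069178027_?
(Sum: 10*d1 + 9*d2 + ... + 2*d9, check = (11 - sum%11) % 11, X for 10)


Weighted sum: 235
235 mod 11 = 4

Check digit: 7


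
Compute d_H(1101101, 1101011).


XOR: 0000110
Count of 1s: 2

2


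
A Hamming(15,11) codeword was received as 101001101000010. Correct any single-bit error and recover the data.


Syndrome = 4: error at position 4

Data: 10111000010 (corrected bit 4)


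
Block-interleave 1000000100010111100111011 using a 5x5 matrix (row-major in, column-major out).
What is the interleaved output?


Matrix:
  10000
  00100
  01011
  11001
  11011
Read columns: 1001100111010000010100111

1001100111010000010100111


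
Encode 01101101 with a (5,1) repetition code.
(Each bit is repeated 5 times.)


Each bit -> 5 copies

0000011111111110000011111111110000011111


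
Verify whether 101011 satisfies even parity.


Number of 1s: 4

Yes, parity is correct (4 ones)


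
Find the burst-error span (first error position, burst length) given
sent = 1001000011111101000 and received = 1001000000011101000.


XOR: 0000000011100000000

Burst at position 8, length 3


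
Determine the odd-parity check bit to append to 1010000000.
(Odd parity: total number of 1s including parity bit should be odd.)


Number of 1s in data: 2
Parity bit: 1

1


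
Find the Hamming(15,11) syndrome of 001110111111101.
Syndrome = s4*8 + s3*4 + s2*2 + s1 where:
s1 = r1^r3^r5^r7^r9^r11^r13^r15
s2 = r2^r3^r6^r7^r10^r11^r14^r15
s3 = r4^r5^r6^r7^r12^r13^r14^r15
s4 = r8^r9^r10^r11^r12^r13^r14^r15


s1=1, s2=1, s3=0, s4=1

Syndrome = 11 (error at position 11)


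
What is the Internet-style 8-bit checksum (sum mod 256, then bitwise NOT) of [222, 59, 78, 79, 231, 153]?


Sum = 822 mod 256 = 54
Complement = 201

201


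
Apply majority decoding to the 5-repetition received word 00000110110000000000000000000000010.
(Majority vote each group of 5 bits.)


Groups: 00000, 11011, 00000, 00000, 00000, 00000, 00010
Majority votes: 0100000

0100000


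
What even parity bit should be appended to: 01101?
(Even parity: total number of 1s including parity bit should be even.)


Number of 1s in data: 3
Parity bit: 1

1


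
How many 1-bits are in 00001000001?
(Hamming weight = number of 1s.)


Counting 1s in 00001000001

2


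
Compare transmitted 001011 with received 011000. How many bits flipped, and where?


XOR: 010011

3 error(s) at position(s): 1, 4, 5


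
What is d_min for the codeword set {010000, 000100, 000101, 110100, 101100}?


Comparing all pairs, minimum distance: 1
Can detect 0 errors, correct 0 errors

1


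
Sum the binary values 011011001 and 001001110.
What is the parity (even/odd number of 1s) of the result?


011011001 = 217
001001110 = 78
Sum = 295 = 100100111
1s count = 5

odd parity (5 ones in 100100111)


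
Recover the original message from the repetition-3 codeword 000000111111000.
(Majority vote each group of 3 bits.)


Groups: 000, 000, 111, 111, 000
Majority votes: 00110

00110


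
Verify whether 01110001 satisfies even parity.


Number of 1s: 4

Yes, parity is correct (4 ones)


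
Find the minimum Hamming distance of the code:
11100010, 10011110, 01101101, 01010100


Comparing all pairs, minimum distance: 4
Can detect 3 errors, correct 1 errors

4


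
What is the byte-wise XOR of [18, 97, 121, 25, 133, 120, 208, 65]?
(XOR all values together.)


XOR chain: 18 ^ 97 ^ 121 ^ 25 ^ 133 ^ 120 ^ 208 ^ 65 = 127

127


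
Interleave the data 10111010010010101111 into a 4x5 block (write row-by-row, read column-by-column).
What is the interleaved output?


Matrix:
  10111
  01001
  00101
  01111
Read columns: 10000101101110011111

10000101101110011111


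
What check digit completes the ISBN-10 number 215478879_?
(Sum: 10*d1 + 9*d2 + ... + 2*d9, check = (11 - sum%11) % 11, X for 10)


Weighted sum: 250
250 mod 11 = 8

Check digit: 3


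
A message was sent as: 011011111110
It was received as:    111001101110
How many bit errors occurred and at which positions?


XOR: 100010010000

3 error(s) at position(s): 0, 4, 7


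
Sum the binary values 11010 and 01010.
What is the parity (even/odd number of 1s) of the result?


11010 = 26
01010 = 10
Sum = 36 = 100100
1s count = 2

even parity (2 ones in 100100)


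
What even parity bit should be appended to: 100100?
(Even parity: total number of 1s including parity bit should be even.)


Number of 1s in data: 2
Parity bit: 0

0


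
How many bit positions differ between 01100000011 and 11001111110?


XOR: 10101111101
Count of 1s: 8

8


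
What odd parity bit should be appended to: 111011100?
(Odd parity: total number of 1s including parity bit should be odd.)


Number of 1s in data: 6
Parity bit: 1

1


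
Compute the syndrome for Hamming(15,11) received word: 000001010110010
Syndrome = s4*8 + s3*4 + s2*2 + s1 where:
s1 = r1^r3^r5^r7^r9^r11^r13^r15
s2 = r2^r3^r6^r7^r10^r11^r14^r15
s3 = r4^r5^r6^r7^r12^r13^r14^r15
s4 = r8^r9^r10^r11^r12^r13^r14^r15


s1=1, s2=0, s3=0, s4=0

Syndrome = 1 (error at position 1)


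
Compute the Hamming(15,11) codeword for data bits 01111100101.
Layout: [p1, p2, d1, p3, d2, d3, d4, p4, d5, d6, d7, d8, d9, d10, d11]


Parity bits: p1=1, p2=0, p3=1, p4=0

100111101100101


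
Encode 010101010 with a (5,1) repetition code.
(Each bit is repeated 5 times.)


Each bit -> 5 copies

000001111100000111110000011111000001111100000


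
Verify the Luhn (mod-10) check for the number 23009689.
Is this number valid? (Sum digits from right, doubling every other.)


Luhn sum = 38
38 mod 10 = 8

Invalid (Luhn sum mod 10 = 8)


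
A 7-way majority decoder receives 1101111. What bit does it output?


Ones: 6 out of 7
Threshold: 4

1 (6/7 voted 1)


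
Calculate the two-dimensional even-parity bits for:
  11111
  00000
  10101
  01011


Row parities: 1011
Column parities: 00001

Row P: 1011, Col P: 00001, Corner: 1


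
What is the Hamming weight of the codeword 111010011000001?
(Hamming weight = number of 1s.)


Counting 1s in 111010011000001

7


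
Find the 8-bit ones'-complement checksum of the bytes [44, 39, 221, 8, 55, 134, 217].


Sum = 718 mod 256 = 206
Complement = 49

49


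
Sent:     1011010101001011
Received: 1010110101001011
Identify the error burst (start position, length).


XOR: 0001100000000000

Burst at position 3, length 2


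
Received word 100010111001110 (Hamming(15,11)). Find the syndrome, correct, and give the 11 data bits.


Syndrome = 13: error at position 13

Data: 01011001010 (corrected bit 13)


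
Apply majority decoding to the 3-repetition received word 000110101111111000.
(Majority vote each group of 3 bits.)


Groups: 000, 110, 101, 111, 111, 000
Majority votes: 011110

011110


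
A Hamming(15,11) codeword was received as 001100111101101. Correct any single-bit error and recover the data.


Syndrome = 5: error at position 5

Data: 11011101101 (corrected bit 5)


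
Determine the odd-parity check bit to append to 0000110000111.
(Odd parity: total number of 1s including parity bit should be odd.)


Number of 1s in data: 5
Parity bit: 0

0


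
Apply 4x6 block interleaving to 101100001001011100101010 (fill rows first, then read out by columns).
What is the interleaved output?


Matrix:
  101100
  001001
  011100
  101010
Read columns: 100100101111101000010100

100100101111101000010100


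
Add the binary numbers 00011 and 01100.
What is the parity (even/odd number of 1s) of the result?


00011 = 3
01100 = 12
Sum = 15 = 1111
1s count = 4

even parity (4 ones in 1111)


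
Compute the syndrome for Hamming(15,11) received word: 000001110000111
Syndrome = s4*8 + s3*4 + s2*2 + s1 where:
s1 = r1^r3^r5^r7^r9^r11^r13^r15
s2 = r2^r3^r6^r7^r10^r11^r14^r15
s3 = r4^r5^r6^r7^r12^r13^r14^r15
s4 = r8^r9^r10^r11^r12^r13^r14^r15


s1=1, s2=0, s3=1, s4=0

Syndrome = 5 (error at position 5)


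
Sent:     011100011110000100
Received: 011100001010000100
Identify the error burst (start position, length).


XOR: 000000010100000000

Burst at position 7, length 3


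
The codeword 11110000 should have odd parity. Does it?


Number of 1s: 4

No, parity error (4 ones)


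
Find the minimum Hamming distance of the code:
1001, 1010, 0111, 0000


Comparing all pairs, minimum distance: 2
Can detect 1 errors, correct 0 errors

2


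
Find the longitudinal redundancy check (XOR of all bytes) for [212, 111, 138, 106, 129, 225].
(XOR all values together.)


XOR chain: 212 ^ 111 ^ 138 ^ 106 ^ 129 ^ 225 = 59

59


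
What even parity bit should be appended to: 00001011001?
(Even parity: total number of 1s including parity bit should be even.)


Number of 1s in data: 4
Parity bit: 0

0


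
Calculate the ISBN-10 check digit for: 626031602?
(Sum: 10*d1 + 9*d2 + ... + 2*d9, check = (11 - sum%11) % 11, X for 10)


Weighted sum: 177
177 mod 11 = 1

Check digit: X


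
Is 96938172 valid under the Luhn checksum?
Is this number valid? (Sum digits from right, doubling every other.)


Luhn sum = 42
42 mod 10 = 2

Invalid (Luhn sum mod 10 = 2)


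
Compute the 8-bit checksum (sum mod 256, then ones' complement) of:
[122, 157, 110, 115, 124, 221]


Sum = 849 mod 256 = 81
Complement = 174

174


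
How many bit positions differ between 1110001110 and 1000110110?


XOR: 0110111000
Count of 1s: 5

5


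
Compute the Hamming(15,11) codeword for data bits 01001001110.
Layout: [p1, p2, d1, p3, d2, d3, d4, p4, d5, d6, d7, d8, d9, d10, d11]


Parity bits: p1=1, p2=1, p3=0, p4=0

110010001001110


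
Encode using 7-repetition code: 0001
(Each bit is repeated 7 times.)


Each bit -> 7 copies

0000000000000000000001111111


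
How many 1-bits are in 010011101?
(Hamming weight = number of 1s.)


Counting 1s in 010011101

5


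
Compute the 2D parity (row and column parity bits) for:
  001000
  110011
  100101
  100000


Row parities: 1011
Column parities: 111110

Row P: 1011, Col P: 111110, Corner: 1


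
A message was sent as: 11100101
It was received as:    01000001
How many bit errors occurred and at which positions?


XOR: 10100100

3 error(s) at position(s): 0, 2, 5


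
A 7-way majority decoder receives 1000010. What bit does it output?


Ones: 2 out of 7
Threshold: 4

0 (2/7 voted 1)


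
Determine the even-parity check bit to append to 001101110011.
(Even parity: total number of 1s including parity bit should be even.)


Number of 1s in data: 7
Parity bit: 1

1


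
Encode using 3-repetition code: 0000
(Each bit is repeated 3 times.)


Each bit -> 3 copies

000000000000


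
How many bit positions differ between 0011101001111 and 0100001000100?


XOR: 0111100001011
Count of 1s: 7

7


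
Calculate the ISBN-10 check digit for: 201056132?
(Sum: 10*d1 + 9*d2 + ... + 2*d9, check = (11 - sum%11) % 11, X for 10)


Weighted sum: 105
105 mod 11 = 6

Check digit: 5


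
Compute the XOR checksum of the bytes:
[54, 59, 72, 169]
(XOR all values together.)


XOR chain: 54 ^ 59 ^ 72 ^ 169 = 236

236


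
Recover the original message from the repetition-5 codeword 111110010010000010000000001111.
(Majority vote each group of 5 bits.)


Groups: 11111, 00100, 10000, 01000, 00000, 01111
Majority votes: 100001

100001


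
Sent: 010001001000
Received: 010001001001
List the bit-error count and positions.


XOR: 000000000001

1 error(s) at position(s): 11


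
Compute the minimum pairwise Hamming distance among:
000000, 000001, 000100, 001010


Comparing all pairs, minimum distance: 1
Can detect 0 errors, correct 0 errors

1


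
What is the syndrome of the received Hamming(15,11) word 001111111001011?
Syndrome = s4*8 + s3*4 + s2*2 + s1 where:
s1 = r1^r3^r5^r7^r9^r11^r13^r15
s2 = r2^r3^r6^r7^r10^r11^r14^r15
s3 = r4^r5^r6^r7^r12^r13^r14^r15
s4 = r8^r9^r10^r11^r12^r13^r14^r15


s1=1, s2=1, s3=1, s4=1

Syndrome = 15 (error at position 15)


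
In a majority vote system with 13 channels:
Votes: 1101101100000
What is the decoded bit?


Ones: 6 out of 13
Threshold: 7

0 (6/13 voted 1)
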